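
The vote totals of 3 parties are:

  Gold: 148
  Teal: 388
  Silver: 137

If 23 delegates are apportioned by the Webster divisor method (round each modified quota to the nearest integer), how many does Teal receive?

13

Standard divisor 673/23 ≈ 29.261; standard quotas: Gold 5.058, Teal 13.260, Silver 4.682.
Rounding to the nearest integer gives Gold 5, Teal 13, Silver 5 — total 23, matching the house size, so no adjustment is needed.
Teal receives 13.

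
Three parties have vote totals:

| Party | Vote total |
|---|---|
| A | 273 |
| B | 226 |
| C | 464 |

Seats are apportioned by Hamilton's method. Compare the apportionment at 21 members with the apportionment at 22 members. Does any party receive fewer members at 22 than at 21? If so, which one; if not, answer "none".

At 21 seats: A 6, B 5, C 10.
At 22 seats: A 6, B 5, C 11.
No party's allocation decreased.

none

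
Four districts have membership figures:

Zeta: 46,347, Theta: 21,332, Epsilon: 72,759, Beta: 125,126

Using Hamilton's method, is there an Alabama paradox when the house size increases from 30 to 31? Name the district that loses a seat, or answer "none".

At 30 seats: Zeta 5, Theta 3, Epsilon 8, Beta 14.
At 31 seats: Zeta 5, Theta 2, Epsilon 9, Beta 15.
Theta drops from 3 to 2.

Theta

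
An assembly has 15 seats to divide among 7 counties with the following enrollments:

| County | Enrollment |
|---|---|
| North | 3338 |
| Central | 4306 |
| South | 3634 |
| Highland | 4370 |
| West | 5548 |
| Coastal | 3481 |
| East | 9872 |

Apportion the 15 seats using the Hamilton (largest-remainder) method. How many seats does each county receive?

North: 1, Central: 2, South: 2, Highland: 2, West: 2, Coastal: 2, East: 4

Standard divisor: 34549 ÷ 15 ≈ 2303.267.
Standard quotas: North 1.4492, Central 1.8695, South 1.5778, Highland 1.8973, West 2.4088, Coastal 1.5113, East 4.2861.
Lower quotas: North 1, Central 1, South 1, Highland 1, West 2, Coastal 1, East 4 (sum 11, leaving 4 seats).
Remainders in descending order: Highland 0.8973, Central 0.8695, South 0.5778, Coastal 0.5113, North 0.4492, West 0.4088, East 0.2861.
Largest remainders: Highland, Central, South, Coastal receive the extra seats.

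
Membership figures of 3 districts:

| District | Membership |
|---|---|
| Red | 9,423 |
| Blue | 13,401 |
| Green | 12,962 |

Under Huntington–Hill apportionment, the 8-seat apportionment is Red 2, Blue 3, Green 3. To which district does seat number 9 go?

Priority for the next seat is population ÷ (√(s·(s+1))).
Priorities: Red 3846.924, Blue 3868.535, Green 3741.807.
Highest priority: Blue.

Blue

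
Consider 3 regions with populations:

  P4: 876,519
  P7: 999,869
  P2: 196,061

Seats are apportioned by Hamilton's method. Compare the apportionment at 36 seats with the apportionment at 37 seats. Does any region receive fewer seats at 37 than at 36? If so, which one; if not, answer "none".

At 36 seats: P4 15, P7 17, P2 4.
At 37 seats: P4 16, P7 18, P2 3.
P2 drops from 4 to 3.

P2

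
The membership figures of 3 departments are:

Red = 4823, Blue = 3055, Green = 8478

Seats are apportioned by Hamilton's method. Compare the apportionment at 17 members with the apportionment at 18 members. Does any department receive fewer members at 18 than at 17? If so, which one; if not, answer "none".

none

At 17 seats: Red 5, Blue 3, Green 9.
At 18 seats: Red 5, Blue 4, Green 9.
No department's allocation decreased.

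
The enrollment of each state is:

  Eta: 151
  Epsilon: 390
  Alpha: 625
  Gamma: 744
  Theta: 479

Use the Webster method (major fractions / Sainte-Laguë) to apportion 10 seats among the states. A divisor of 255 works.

Eta=1; Epsilon=2; Alpha=2; Gamma=3; Theta=2

With modified divisor 255: modified quotas Eta 0.592, Epsilon 1.529, Alpha 2.451, Gamma 2.918, Theta 1.878.
Rounding to the nearest integer: Eta 1, Epsilon 2, Alpha 2, Gamma 3, Theta 2 (total 10).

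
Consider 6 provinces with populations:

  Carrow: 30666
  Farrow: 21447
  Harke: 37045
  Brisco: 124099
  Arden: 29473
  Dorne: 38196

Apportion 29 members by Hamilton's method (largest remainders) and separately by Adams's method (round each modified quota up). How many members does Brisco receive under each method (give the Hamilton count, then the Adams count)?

Hamilton: Carrow 3, Farrow 2, Harke 4, Brisco 13, Arden 3, Dorne 4.
Adams: Carrow 3, Farrow 3, Harke 4, Brisco 12, Arden 3, Dorne 4.
Brisco gets 13 under Hamilton and 12 under Adams.

13 and 12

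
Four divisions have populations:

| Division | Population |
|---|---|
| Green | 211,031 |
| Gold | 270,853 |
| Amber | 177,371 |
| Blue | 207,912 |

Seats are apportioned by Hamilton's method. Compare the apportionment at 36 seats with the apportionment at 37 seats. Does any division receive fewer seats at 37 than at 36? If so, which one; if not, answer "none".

At 36 seats: Green 9, Gold 11, Amber 7, Blue 9.
At 37 seats: Green 9, Gold 11, Amber 8, Blue 9.
No division's allocation decreased.

none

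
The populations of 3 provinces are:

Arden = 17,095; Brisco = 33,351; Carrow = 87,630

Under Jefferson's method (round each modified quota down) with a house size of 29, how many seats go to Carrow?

Standard divisor 138076/29 ≈ 4761.241; standard quotas: Arden 3.590, Brisco 7.005, Carrow 18.405.
Rounding down gives 3, 7, 18 = 28 seats, so the divisor must be adjusted.
With modified divisor 4500: modified quotas Arden 3.799, Brisco 7.411, Carrow 19.473.
Rounding down: Arden 3, Brisco 7, Carrow 19 (total 29).
Carrow receives 19.

19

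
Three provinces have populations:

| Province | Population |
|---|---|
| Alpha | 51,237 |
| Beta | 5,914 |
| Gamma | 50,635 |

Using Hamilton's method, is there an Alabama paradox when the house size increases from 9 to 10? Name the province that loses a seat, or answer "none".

At 9 seats: Alpha 4, Beta 1, Gamma 4.
At 10 seats: Alpha 5, Beta 0, Gamma 5.
Beta drops from 1 to 0.

Beta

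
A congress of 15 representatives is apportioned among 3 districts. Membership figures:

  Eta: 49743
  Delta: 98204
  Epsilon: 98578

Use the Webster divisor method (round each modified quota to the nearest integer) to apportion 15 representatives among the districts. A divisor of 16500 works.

With modified divisor 16500: modified quotas Eta 3.015, Delta 5.952, Epsilon 5.974.
Rounding to the nearest integer: Eta 3, Delta 6, Epsilon 6 (total 15).

Eta 3, Delta 6, Epsilon 6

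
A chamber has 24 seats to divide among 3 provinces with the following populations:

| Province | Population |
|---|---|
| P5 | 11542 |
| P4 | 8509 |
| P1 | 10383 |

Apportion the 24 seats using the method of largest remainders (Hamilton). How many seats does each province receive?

Total 30434; standard divisor 30434/24 ≈ 1268.083.
Standard quotas: P5 9.1019, P4 6.7101, P1 8.1879.
Lower quotas: P5 9, P4 6, P1 8 (sum 23, leaving 1 seat).
Remainders in descending order: P4 0.7101, P1 0.1879, P5 0.1019.
The surplus seat goes to P4.

P5=9; P4=7; P1=8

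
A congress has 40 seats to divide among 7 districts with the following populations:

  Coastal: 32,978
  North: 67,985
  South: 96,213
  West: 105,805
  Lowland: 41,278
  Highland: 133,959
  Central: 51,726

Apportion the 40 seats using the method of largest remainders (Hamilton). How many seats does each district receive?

Coastal 3; North 5; South 7; West 8; Lowland 3; Highland 10; Central 4

Standard divisor: 529944 ÷ 40 ≈ 13248.6.
Standard quotas: Coastal 2.4892, North 5.1315, South 7.2621, West 7.9861, Lowland 3.1156, Highland 10.1112, Central 3.9043.
Lower quotas: Coastal 2, North 5, South 7, West 7, Lowland 3, Highland 10, Central 3 (sum 37, leaving 3 seats).
Remainders in descending order: West 0.9861, Central 0.9043, Coastal 0.4892, South 0.2621, North 0.1315, Lowland 0.1156, Highland 0.1112.
Largest remainders: West, Central, Coastal receive the extra seats.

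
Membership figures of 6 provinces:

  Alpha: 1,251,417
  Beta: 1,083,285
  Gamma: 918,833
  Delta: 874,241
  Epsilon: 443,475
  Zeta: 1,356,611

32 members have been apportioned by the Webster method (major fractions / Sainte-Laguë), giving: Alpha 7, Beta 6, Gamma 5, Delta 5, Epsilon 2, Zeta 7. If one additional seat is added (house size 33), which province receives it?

Zeta

Priority for the next seat is population ÷ (current seats + 0.5).
Priorities: Alpha 166855.600, Beta 166659.231, Gamma 167060.545, Delta 158952.909, Epsilon 177390.000, Zeta 180881.467.
Highest priority: Zeta.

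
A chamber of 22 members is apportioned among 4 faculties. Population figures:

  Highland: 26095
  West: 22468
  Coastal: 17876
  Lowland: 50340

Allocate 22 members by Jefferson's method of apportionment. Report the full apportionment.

Standard divisor 116779/22 ≈ 5308.136; standard quotas: Highland 4.916, West 4.233, Coastal 3.368, Lowland 9.484.
Rounding down gives 4, 4, 3, 9 = 20 seats, so the divisor must be adjusted.
With modified divisor 4800: modified quotas Highland 5.436, West 4.681, Coastal 3.724, Lowland 10.488.
Rounding down: Highland 5, West 4, Coastal 3, Lowland 10 (total 22).

Highland=5, West=4, Coastal=3, Lowland=10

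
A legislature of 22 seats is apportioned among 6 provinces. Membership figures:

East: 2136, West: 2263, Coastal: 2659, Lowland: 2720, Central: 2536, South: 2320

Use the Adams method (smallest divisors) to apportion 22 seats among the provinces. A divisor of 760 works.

East=3; West=3; Coastal=4; Lowland=4; Central=4; South=4

With modified divisor 760: modified quotas East 2.811, West 2.978, Coastal 3.499, Lowland 3.579, Central 3.337, South 3.053.
Rounding up: East 3, West 3, Coastal 4, Lowland 4, Central 4, South 4 (total 22).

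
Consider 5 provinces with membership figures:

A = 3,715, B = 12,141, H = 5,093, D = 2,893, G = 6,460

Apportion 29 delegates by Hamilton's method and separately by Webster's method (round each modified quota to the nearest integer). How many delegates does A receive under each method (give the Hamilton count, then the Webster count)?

3 and 4

Hamilton: A 3, B 12, H 5, D 3, G 6.
Webster: A 4, B 11, H 5, D 3, G 6.
A gets 3 under Hamilton and 4 under Webster.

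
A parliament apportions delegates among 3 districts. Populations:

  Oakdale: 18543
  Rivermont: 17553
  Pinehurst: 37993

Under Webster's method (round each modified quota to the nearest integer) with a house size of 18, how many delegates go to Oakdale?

5

Standard divisor 74089/18 ≈ 4116.056; standard quotas: Oakdale 4.505, Rivermont 4.265, Pinehurst 9.230.
Rounding to the nearest integer gives Oakdale 5, Rivermont 4, Pinehurst 9 — total 18, matching the house size, so no adjustment is needed.
Oakdale receives 5.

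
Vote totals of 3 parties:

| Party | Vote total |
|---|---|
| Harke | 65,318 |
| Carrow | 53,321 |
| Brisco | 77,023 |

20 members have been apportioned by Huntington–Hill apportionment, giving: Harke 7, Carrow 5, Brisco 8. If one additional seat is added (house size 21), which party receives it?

Priority for the next seat is population ÷ (√(s·(s+1))).
Priorities: Harke 8728.485, Carrow 9735.038, Brisco 9077.248.
Highest priority: Carrow.

Carrow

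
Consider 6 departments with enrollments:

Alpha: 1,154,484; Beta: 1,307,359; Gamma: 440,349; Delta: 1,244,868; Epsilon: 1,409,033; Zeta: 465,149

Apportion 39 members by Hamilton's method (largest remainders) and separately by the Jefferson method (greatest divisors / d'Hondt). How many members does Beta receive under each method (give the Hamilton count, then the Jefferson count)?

Hamilton: Alpha 8, Beta 8, Gamma 3, Delta 8, Epsilon 9, Zeta 3.
Jefferson: Alpha 7, Beta 9, Gamma 3, Delta 8, Epsilon 9, Zeta 3.
Beta gets 8 under Hamilton and 9 under Jefferson.

8 and 9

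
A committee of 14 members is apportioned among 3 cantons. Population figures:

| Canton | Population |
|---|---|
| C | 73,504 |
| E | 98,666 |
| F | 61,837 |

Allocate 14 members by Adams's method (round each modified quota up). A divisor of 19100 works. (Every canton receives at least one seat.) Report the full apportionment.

With modified divisor 19100: modified quotas C 3.848, E 5.166, F 3.238.
Rounding up: C 4, E 6, F 4 (total 14).

C: 4, E: 6, F: 4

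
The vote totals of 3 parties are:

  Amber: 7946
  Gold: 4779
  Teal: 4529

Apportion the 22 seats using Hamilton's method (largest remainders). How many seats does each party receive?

The standard divisor is 17254/22 ≈ 784.273.
Standard quotas: Amber 10.1317, Gold 6.0935, Teal 5.7748.
Lower quotas: Amber 10, Gold 6, Teal 5 (sum 21, leaving 1 seat).
Remainders in descending order: Teal 0.7748, Amber 0.1317, Gold 0.0935.
Largest remainder: Teal receives the extra seat.

Amber=10, Gold=6, Teal=6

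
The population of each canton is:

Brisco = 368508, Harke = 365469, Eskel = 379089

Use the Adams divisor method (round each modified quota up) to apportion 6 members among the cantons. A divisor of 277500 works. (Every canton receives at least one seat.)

With modified divisor 277500: modified quotas Brisco 1.328, Harke 1.317, Eskel 1.366.
Rounding up: Brisco 2, Harke 2, Eskel 2 (total 6).

Brisco 2, Harke 2, Eskel 2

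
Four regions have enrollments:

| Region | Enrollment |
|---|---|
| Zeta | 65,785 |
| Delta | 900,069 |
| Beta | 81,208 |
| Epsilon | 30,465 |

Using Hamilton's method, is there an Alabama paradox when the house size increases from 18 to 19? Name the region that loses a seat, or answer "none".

none

At 18 seats: Zeta 1, Delta 15, Beta 1, Epsilon 1.
At 19 seats: Zeta 1, Delta 16, Beta 1, Epsilon 1.
No region's allocation decreased.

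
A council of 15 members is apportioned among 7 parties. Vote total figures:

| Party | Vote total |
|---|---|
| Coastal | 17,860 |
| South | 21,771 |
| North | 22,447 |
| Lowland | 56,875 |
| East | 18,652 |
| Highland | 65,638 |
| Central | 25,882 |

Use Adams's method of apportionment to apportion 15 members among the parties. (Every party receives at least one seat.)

Standard divisor 229125/15 ≈ 15275; standard quotas: Coastal 1.169, South 1.425, North 1.470, Lowland 3.723, East 1.221, Highland 4.297, Central 1.694.
Rounding up gives 2, 2, 2, 4, 2, 5, 2 = 19 seats, so the divisor must be adjusted.
With modified divisor 20400: modified quotas Coastal 0.875, South 1.067, North 1.100, Lowland 2.788, East 0.914, Highland 3.218, Central 1.269.
Rounding up: Coastal 1, South 2, North 2, Lowland 3, East 1, Highland 4, Central 2 (total 15).

Coastal: 1, South: 2, North: 2, Lowland: 3, East: 1, Highland: 4, Central: 2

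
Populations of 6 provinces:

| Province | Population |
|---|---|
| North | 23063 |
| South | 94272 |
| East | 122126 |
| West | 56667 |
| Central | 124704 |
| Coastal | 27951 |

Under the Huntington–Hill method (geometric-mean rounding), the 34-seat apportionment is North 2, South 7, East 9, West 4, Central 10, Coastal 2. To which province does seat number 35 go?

Priority for the next seat is population ÷ (√(s·(s+1))).
Priorities: North 9415.430, South 12597.626, East 12873.211, West 12671.126, Central 11890.060, Coastal 11410.948.
Highest priority: East.

East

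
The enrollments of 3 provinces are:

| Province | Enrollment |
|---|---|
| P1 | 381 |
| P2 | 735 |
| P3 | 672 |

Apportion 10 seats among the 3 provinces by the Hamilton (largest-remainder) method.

P1=2, P2=4, P3=4

Total 1788; standard divisor 1788/10 ≈ 178.8.
Standard quotas: P1 2.131, P2 4.111, P3 3.758.
Lower quotas: P1 2, P2 4, P3 3 (sum 9, leaving 1 seat).
Remainders in descending order: P3 0.758, P1 0.131, P2 0.111.
The surplus seat goes to P3.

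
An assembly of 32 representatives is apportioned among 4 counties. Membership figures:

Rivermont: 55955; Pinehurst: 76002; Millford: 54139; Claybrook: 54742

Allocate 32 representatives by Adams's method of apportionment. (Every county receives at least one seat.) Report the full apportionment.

Standard divisor 240838/32 ≈ 7526.188; standard quotas: Rivermont 7.435, Pinehurst 10.098, Millford 7.193, Claybrook 7.274.
Rounding up gives 8, 11, 8, 8 = 35 seats, so the divisor must be adjusted.
With modified divisor 7900: modified quotas Rivermont 7.083, Pinehurst 9.621, Millford 6.853, Claybrook 6.929.
Rounding up: Rivermont 8, Pinehurst 10, Millford 7, Claybrook 7 (total 32).

Rivermont 8, Pinehurst 10, Millford 7, Claybrook 7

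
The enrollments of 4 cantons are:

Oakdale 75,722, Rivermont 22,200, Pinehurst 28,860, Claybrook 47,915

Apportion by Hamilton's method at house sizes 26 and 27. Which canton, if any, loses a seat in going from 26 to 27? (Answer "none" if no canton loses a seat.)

Rivermont

At 26 seats: Oakdale 11, Rivermont 4, Pinehurst 4, Claybrook 7.
At 27 seats: Oakdale 12, Rivermont 3, Pinehurst 5, Claybrook 7.
Rivermont drops from 4 to 3.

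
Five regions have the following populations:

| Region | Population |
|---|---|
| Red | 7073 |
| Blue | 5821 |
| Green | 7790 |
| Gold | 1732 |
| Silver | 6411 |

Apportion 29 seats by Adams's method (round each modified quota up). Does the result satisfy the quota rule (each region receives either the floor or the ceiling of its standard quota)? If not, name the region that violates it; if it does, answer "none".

Standard quotas: Red 7.115, Blue 5.856, Green 7.837, Gold 1.742, Silver 6.449.
Adams allocation: Red 7, Blue 6, Green 8, Gold 2, Silver 6.
Every allocation lies between the lower and upper quota.

none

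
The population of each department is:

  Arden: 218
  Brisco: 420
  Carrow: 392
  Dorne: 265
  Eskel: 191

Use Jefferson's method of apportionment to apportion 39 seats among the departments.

Standard divisor 1486/39 ≈ 38.103; standard quotas: Arden 5.721, Brisco 11.023, Carrow 10.288, Dorne 6.955, Eskel 5.013.
Rounding down gives 5, 11, 10, 6, 5 = 37 seats, so the divisor must be adjusted.
With modified divisor 36: modified quotas Arden 6.056, Brisco 11.667, Carrow 10.889, Dorne 7.361, Eskel 5.306.
Rounding down: Arden 6, Brisco 11, Carrow 10, Dorne 7, Eskel 5 (total 39).

Arden 6, Brisco 11, Carrow 10, Dorne 7, Eskel 5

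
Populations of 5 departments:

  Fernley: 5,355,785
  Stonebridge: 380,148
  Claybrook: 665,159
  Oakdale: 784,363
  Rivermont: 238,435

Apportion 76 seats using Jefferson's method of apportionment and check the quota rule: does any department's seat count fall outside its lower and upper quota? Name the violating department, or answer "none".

Fernley

Standard quotas: Fernley 54.828, Stonebridge 3.892, Claybrook 6.809, Oakdale 8.030, Rivermont 2.441.
Jefferson allocation: Fernley 56, Stonebridge 4, Claybrook 6, Oakdale 8, Rivermont 2.
Fernley has quota 54.828 (lower 54, upper 55) but receives 56 — outside the quota interval.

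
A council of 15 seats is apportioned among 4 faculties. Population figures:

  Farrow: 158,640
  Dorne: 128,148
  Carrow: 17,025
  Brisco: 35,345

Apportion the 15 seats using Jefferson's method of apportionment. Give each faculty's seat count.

Farrow: 8, Dorne: 6, Carrow: 0, Brisco: 1

Standard divisor 339158/15 ≈ 22610.533; standard quotas: Farrow 7.016, Dorne 5.668, Carrow 0.753, Brisco 1.563.
Rounding down gives 7, 5, 0, 1 = 13 seats, so the divisor must be adjusted.
With modified divisor 19100: modified quotas Farrow 8.306, Dorne 6.709, Carrow 0.891, Brisco 1.851.
Rounding down: Farrow 8, Dorne 6, Carrow 0, Brisco 1 (total 15).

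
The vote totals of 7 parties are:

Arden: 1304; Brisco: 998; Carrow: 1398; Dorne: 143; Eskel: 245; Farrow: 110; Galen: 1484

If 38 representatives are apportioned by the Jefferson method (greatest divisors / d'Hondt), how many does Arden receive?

9

Standard divisor 5682/38 ≈ 149.526; standard quotas: Arden 8.721, Brisco 6.674, Carrow 9.350, Dorne 0.956, Eskel 1.639, Farrow 0.736, Galen 9.925.
Rounding down gives 8, 6, 9, 0, 1, 0, 9 = 33 seats, so the divisor must be adjusted.
With modified divisor 137: modified quotas Arden 9.518, Brisco 7.285, Carrow 10.204, Dorne 1.044, Eskel 1.788, Farrow 0.803, Galen 10.832.
Rounding down: Arden 9, Brisco 7, Carrow 10, Dorne 1, Eskel 1, Farrow 0, Galen 10 (total 38).
Arden receives 9.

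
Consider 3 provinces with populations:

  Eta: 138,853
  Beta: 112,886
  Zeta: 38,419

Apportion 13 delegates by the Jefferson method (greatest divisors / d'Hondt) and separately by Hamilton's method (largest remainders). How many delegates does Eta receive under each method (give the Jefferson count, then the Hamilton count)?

Jefferson: Eta 7, Beta 5, Zeta 1.
Hamilton: Eta 6, Beta 5, Zeta 2.
Eta gets 7 under Jefferson and 6 under Hamilton.

7 and 6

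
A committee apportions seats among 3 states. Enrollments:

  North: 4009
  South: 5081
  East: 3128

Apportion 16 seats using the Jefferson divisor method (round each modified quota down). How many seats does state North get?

Standard divisor 12218/16 ≈ 763.625; standard quotas: North 5.250, South 6.654, East 4.096.
Rounding down gives 5, 6, 4 = 15 seats, so the divisor must be adjusted.
With modified divisor 700: modified quotas North 5.727, South 7.259, East 4.469.
Rounding down: North 5, South 7, East 4 (total 16).
North receives 5.

5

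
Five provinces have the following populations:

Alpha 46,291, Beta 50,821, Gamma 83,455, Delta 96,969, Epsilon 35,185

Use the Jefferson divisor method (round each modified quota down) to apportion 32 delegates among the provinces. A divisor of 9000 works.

Alpha 5; Beta 5; Gamma 9; Delta 10; Epsilon 3

With modified divisor 9000: modified quotas Alpha 5.143, Beta 5.647, Gamma 9.273, Delta 10.774, Epsilon 3.909.
Rounding down: Alpha 5, Beta 5, Gamma 9, Delta 10, Epsilon 3 (total 32).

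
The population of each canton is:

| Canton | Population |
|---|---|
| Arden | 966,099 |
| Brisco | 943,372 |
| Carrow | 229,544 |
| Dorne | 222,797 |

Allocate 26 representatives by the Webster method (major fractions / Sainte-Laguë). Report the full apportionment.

Standard divisor 2361812/26 ≈ 90838.923; standard quotas: Arden 10.635, Brisco 10.385, Carrow 2.527, Dorne 2.453.
Rounding to the nearest integer gives Arden 11, Brisco 10, Carrow 3, Dorne 2 — total 26, matching the house size, so no adjustment is needed.

Arden=11, Brisco=10, Carrow=3, Dorne=2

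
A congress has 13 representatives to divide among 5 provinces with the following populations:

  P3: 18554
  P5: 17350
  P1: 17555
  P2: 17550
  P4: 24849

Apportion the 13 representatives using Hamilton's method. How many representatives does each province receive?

Total 95858; standard divisor 95858/13 ≈ 7373.692.
Standard quotas: P3 2.5162, P5 2.3530, P1 2.3808, P2 2.3801, P4 3.3700.
Lower quotas: P3 2, P5 2, P1 2, P2 2, P4 3 (sum 11, leaving 2 seats).
Remainders in descending order: P3 0.5162, P1 0.3808, P2 0.3801, P4 0.3700, P5 0.3530.
The surplus seats go to P3, P1.

P3: 3, P5: 2, P1: 3, P2: 2, P4: 3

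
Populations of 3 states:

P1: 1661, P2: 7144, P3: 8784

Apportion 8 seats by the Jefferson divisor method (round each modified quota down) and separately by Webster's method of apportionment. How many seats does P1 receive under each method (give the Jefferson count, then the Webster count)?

Jefferson: P1 0, P2 4, P3 4.
Webster: P1 1, P2 3, P3 4.
P1 gets 0 under Jefferson and 1 under Webster.

0 and 1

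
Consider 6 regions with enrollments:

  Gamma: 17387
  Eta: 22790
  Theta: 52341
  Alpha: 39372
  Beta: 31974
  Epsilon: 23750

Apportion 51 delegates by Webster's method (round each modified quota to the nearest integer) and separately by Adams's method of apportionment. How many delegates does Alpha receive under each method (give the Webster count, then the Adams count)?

11 and 10

Webster: Gamma 5, Eta 6, Theta 14, Alpha 11, Beta 9, Epsilon 6.
Adams: Gamma 5, Eta 6, Theta 14, Alpha 10, Beta 9, Epsilon 7.
Alpha gets 11 under Webster and 10 under Adams.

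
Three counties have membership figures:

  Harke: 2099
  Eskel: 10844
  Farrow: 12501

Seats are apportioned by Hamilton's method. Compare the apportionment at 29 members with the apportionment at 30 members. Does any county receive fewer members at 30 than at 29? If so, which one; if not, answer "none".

At 29 seats: Harke 3, Eskel 12, Farrow 14.
At 30 seats: Harke 2, Eskel 13, Farrow 15.
Harke drops from 3 to 2.

Harke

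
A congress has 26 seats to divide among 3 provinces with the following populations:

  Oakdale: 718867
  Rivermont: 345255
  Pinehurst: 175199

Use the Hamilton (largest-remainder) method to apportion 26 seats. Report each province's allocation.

Standard divisor: 1239321 ÷ 26 ≈ 47666.192.
Standard quotas: Oakdale 15.0813, Rivermont 7.2432, Pinehurst 3.6755.
Lower quotas: Oakdale 15, Rivermont 7, Pinehurst 3 (sum 25, leaving 1 seat).
Remainders in descending order: Pinehurst 0.6755, Rivermont 0.2432, Oakdale 0.0813.
The surplus seat goes to Pinehurst.

Oakdale: 15, Rivermont: 7, Pinehurst: 4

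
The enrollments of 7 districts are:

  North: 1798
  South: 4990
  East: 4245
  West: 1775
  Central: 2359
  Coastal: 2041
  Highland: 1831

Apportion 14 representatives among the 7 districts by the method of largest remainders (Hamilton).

North: 1, South: 4, East: 3, West: 1, Central: 2, Coastal: 2, Highland: 1

Standard divisor: 19039 ÷ 14 ≈ 1359.929.
Standard quotas: North 1.322, South 3.669, East 3.121, West 1.305, Central 1.735, Coastal 1.501, Highland 1.346.
Lower quotas: North 1, South 3, East 3, West 1, Central 1, Coastal 1, Highland 1 (sum 11, leaving 3 seats).
Remainders in descending order: Central 0.735, South 0.669, Coastal 0.501, Highland 0.346, North 0.322, West 0.305, East 0.121.
Largest remainders: Central, South, Coastal receive the extra seats.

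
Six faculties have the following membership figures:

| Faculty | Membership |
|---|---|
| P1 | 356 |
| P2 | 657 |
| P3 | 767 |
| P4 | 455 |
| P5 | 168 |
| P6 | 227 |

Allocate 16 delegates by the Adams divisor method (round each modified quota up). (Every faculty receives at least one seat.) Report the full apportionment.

P1 2, P2 4, P3 4, P4 3, P5 1, P6 2

Standard divisor 2630/16 ≈ 164.375; standard quotas: P1 2.166, P2 3.997, P3 4.666, P4 2.768, P5 1.022, P6 1.381.
Rounding up gives 3, 4, 5, 3, 2, 2 = 19 seats, so the divisor must be adjusted.
With modified divisor 200: modified quotas P1 1.780, P2 3.285, P3 3.835, P4 2.275, P5 0.840, P6 1.135.
Rounding up: P1 2, P2 4, P3 4, P4 3, P5 1, P6 2 (total 16).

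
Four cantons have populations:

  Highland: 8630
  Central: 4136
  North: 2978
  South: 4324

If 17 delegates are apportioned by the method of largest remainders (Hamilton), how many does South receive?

4

Standard divisor: 20068 ÷ 17 ≈ 1180.471.
Standard quotas: Highland 7.3106, Central 3.5037, North 2.5227, South 3.6629.
Lower quotas: Highland 7, Central 3, North 2, South 3 (sum 15, leaving 2 seats).
Remainders in descending order: South 0.6629, North 0.5227, Central 0.5037, Highland 0.3106.
The surplus seats go to South, North.
South receives 4.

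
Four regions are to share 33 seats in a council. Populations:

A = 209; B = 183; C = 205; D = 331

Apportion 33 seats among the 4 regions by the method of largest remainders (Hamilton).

A: 7, B: 7, C: 7, D: 12

Standard divisor: 928 ÷ 33 ≈ 28.121.
Standard quotas: A 7.432, B 6.508, C 7.290, D 11.770.
Lower quotas: A 7, B 6, C 7, D 11 (sum 31, leaving 2 seats).
Remainders in descending order: D 0.770, B 0.508, A 0.432, C 0.290.
The surplus seats go to D, B.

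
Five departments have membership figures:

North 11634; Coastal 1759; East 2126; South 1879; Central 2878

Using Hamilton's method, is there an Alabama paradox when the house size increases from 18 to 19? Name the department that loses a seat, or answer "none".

Coastal

At 18 seats: North 10, Coastal 2, East 2, South 2, Central 2.
At 19 seats: North 11, Coastal 1, East 2, South 2, Central 3.
Coastal drops from 2 to 1.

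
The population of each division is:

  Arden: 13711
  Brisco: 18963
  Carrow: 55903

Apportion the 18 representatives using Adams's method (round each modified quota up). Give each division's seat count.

Standard divisor 88577/18 ≈ 4920.944; standard quotas: Arden 2.786, Brisco 3.854, Carrow 11.360.
Rounding up gives 3, 4, 12 = 19 seats, so the divisor must be adjusted.
With modified divisor 5300: modified quotas Arden 2.587, Brisco 3.578, Carrow 10.548.
Rounding up: Arden 3, Brisco 4, Carrow 11 (total 18).

Arden 3; Brisco 4; Carrow 11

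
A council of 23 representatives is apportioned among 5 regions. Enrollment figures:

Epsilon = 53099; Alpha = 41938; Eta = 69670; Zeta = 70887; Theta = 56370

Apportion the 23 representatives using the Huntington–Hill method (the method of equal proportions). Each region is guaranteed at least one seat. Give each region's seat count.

With divisor 12662: modified quotas Epsilon 4.194, Alpha 3.312, Eta 5.502, Zeta 5.598, Theta 4.452.
Geometric-mean thresholds: Epsilon √(4·5)=4.472, Alpha √(3·4)=3.464, Eta √(5·6)=5.477, Zeta √(5·6)=5.477, Theta √(4·5)=4.472.
Each quota rounded against its threshold gives Epsilon 4, Alpha 3, Eta 6, Zeta 6, Theta 4 (total 23).

Epsilon: 4; Alpha: 3; Eta: 6; Zeta: 6; Theta: 4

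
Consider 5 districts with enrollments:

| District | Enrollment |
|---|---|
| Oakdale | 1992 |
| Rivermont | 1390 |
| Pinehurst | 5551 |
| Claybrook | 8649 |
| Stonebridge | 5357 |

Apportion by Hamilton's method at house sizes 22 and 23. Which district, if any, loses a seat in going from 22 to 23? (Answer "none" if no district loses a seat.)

At 22 seats: Oakdale 2, Rivermont 2, Pinehurst 5, Claybrook 8, Stonebridge 5.
At 23 seats: Oakdale 2, Rivermont 1, Pinehurst 6, Claybrook 9, Stonebridge 5.
Rivermont drops from 2 to 1.

Rivermont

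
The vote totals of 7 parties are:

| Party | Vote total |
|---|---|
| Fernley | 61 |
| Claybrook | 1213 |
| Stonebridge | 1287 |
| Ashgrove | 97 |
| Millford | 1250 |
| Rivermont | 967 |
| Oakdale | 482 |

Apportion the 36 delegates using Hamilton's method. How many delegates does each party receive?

Fernley=0, Claybrook=8, Stonebridge=9, Ashgrove=1, Millford=8, Rivermont=7, Oakdale=3

The standard divisor is 5357/36 ≈ 148.806.
Standard quotas: Fernley 0.410, Claybrook 8.152, Stonebridge 8.649, Ashgrove 0.652, Millford 8.400, Rivermont 6.498, Oakdale 3.239.
Lower quotas: Fernley 0, Claybrook 8, Stonebridge 8, Ashgrove 0, Millford 8, Rivermont 6, Oakdale 3 (sum 33, leaving 3 seats).
Remainders in descending order: Ashgrove 0.652, Stonebridge 0.649, Rivermont 0.498, Fernley 0.410, Millford 0.400, Oakdale 0.239, Claybrook 0.152.
The surplus seats go to Ashgrove, Stonebridge, Rivermont.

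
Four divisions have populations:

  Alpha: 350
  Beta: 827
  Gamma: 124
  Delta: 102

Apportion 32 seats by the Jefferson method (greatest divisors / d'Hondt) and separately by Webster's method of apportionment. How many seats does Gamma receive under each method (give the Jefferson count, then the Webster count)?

Jefferson: Alpha 8, Beta 20, Gamma 2, Delta 2.
Webster: Alpha 8, Beta 19, Gamma 3, Delta 2.
Gamma gets 2 under Jefferson and 3 under Webster.

2 and 3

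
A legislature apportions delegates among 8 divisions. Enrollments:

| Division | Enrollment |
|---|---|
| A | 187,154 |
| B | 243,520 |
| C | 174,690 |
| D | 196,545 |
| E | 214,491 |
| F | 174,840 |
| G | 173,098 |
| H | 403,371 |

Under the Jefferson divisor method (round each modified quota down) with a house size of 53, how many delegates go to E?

Standard divisor 1767709/53 ≈ 33353; standard quotas: A 5.611, B 7.301, C 5.238, D 5.893, E 6.431, F 5.242, G 5.190, H 12.094.
Rounding down gives 5, 7, 5, 5, 6, 5, 5, 12 = 50 seats, so the divisor must be adjusted.
With modified divisor 30800: modified quotas A 6.076, B 7.906, C 5.672, D 6.381, E 6.964, F 5.677, G 5.620, H 13.096.
Rounding down: A 6, B 7, C 5, D 6, E 6, F 5, G 5, H 13 (total 53).
E receives 6.

6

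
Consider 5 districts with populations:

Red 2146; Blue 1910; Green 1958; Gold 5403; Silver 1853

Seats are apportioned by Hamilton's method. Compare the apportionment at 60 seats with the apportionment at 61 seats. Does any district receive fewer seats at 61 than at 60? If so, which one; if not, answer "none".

none

At 60 seats: Red 10, Blue 9, Green 9, Gold 24, Silver 8.
At 61 seats: Red 10, Blue 9, Green 9, Gold 25, Silver 8.
No district's allocation decreased.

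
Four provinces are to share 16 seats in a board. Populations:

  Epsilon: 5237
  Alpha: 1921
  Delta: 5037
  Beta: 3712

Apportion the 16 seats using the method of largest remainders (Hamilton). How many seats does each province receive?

Epsilon 5; Alpha 2; Delta 5; Beta 4

The standard divisor is 15907/16 ≈ 994.188.
Standard quotas: Epsilon 5.2676, Alpha 1.9322, Delta 5.0664, Beta 3.7337.
Lower quotas: Epsilon 5, Alpha 1, Delta 5, Beta 3 (sum 14, leaving 2 seats).
Remainders in descending order: Alpha 0.9322, Beta 0.7337, Epsilon 0.2676, Delta 0.0664.
Largest remainders: Alpha, Beta receive the extra seats.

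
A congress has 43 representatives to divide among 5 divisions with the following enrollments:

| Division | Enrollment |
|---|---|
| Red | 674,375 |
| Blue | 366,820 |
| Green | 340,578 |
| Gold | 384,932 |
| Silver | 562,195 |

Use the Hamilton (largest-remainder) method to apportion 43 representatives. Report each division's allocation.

Standard divisor: 2328900 ÷ 43 ≈ 54160.465.
Standard quotas: Red 12.4514, Blue 6.7728, Green 6.2883, Gold 7.1073, Silver 10.3802.
Lower quotas: Red 12, Blue 6, Green 6, Gold 7, Silver 10 (sum 41, leaving 2 seats).
Remainders in descending order: Blue 0.7728, Red 0.4514, Silver 0.3802, Green 0.2883, Gold 0.1073.
Largest remainders: Blue, Red receive the extra seats.

Red=13; Blue=7; Green=6; Gold=7; Silver=10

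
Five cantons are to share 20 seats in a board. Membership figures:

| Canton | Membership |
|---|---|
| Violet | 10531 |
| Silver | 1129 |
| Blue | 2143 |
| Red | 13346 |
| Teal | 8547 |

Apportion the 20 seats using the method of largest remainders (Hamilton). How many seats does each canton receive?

Total 35696; standard divisor 35696/20 ≈ 1784.8.
Standard quotas: Violet 5.9004, Silver 0.6326, Blue 1.2007, Red 7.4776, Teal 4.7888.
Lower quotas: Violet 5, Silver 0, Blue 1, Red 7, Teal 4 (sum 17, leaving 3 seats).
Remainders in descending order: Violet 0.9004, Teal 0.7888, Silver 0.6326, Red 0.4776, Blue 0.2007.
The surplus seats go to Violet, Teal, Silver.

Violet 6, Silver 1, Blue 1, Red 7, Teal 5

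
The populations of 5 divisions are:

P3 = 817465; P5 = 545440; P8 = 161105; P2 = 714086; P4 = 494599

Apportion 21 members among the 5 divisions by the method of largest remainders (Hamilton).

P3=6, P5=4, P8=1, P2=6, P4=4

Total 2732695; standard divisor 2732695/21 ≈ 130128.333.
Standard quotas: P3 6.2820, P5 4.1916, P8 1.2380, P2 5.4876, P4 3.8009.
Lower quotas: P3 6, P5 4, P8 1, P2 5, P4 3 (sum 19, leaving 2 seats).
Remainders in descending order: P4 0.8009, P2 0.4876, P3 0.2820, P8 0.2380, P5 0.1916.
Largest remainders: P4, P2 receive the extra seats.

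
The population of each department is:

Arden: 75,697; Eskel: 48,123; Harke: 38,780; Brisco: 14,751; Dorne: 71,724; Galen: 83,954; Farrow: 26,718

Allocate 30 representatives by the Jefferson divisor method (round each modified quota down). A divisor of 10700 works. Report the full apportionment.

With modified divisor 10700: modified quotas Arden 7.074, Eskel 4.497, Harke 3.624, Brisco 1.379, Dorne 6.703, Galen 7.846, Farrow 2.497.
Rounding down: Arden 7, Eskel 4, Harke 3, Brisco 1, Dorne 6, Galen 7, Farrow 2 (total 30).

Arden=7, Eskel=4, Harke=3, Brisco=1, Dorne=6, Galen=7, Farrow=2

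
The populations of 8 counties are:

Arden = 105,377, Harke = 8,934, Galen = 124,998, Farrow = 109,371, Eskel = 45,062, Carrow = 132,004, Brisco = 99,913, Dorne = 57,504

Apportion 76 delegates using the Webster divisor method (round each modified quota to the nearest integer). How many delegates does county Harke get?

1

Standard divisor 683163/76 ≈ 8988.987; standard quotas: Arden 11.723, Harke 0.994, Galen 13.906, Farrow 12.167, Eskel 5.013, Carrow 14.685, Brisco 11.115, Dorne 6.397.
Rounding to the nearest integer gives Arden 12, Harke 1, Galen 14, Farrow 12, Eskel 5, Carrow 15, Brisco 11, Dorne 6 — total 76, matching the house size, so no adjustment is needed.
Harke receives 1.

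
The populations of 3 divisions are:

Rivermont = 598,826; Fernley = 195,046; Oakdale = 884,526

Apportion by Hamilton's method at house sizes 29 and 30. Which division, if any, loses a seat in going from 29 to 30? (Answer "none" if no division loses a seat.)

At 29 seats: Rivermont 10, Fernley 4, Oakdale 15.
At 30 seats: Rivermont 11, Fernley 3, Oakdale 16.
Fernley drops from 4 to 3.

Fernley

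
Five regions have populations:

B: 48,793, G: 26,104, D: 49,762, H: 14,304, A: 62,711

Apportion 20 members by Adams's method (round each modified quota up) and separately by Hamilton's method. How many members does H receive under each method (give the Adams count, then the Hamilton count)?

2 and 1

Adams: B 4, G 3, D 5, H 2, A 6.
Hamilton: B 5, G 3, D 5, H 1, A 6.
H gets 2 under Adams and 1 under Hamilton.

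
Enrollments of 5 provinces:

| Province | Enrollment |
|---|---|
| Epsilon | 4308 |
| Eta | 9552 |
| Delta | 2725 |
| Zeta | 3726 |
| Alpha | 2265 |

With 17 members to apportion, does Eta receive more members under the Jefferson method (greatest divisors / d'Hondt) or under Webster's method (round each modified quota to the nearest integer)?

Jefferson

Jefferson: Epsilon 3, Eta 8, Delta 2, Zeta 3, Alpha 1.
Webster: Epsilon 3, Eta 7, Delta 2, Zeta 3, Alpha 2.
Eta gets 8 under Jefferson and 7 under Webster.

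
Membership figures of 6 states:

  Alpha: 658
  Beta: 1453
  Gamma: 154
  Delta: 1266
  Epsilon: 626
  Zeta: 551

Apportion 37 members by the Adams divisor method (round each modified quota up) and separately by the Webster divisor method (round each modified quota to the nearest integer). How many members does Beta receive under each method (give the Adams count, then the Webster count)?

11 and 12

Adams: Alpha 5, Beta 11, Gamma 2, Delta 10, Epsilon 5, Zeta 4.
Webster: Alpha 5, Beta 12, Gamma 1, Delta 10, Epsilon 5, Zeta 4.
Beta gets 11 under Adams and 12 under Webster.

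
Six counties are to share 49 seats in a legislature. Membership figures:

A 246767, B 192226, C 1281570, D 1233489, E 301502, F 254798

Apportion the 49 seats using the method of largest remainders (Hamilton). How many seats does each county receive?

A: 3, B: 3, C: 18, D: 17, E: 4, F: 4

Total 3510352; standard divisor 3510352/49 ≈ 71639.837.
Standard quotas: A 3.4446, B 2.6832, C 17.8891, D 17.2179, E 4.2086, F 3.5567.
Lower quotas: A 3, B 2, C 17, D 17, E 4, F 3 (sum 46, leaving 3 seats).
Remainders in descending order: C 0.8891, B 0.6832, F 0.5567, A 0.4446, D 0.2179, E 0.2086.
The surplus seats go to C, B, F.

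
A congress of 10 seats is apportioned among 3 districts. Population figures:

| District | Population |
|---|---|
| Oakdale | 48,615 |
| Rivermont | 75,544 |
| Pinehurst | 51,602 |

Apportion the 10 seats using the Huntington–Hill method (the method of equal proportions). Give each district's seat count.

Oakdale 3, Rivermont 4, Pinehurst 3

With divisor 18370: modified quotas Oakdale 2.646, Rivermont 4.112, Pinehurst 2.809.
Geometric-mean thresholds: Oakdale √(2·3)=2.449, Rivermont √(4·5)=4.472, Pinehurst √(2·3)=2.449.
Each quota rounded against its threshold gives Oakdale 3, Rivermont 4, Pinehurst 3 (total 10).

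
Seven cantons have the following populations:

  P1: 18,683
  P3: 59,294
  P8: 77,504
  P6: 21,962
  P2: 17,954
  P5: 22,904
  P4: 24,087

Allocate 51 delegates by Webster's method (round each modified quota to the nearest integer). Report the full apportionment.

Standard divisor 242388/51 ≈ 4752.706; standard quotas: P1 3.931, P3 12.476, P8 16.307, P6 4.621, P2 3.778, P5 4.819, P4 5.068.
Rounding to the nearest integer gives P1 4, P3 12, P8 16, P6 5, P2 4, P5 5, P4 5 — total 51, matching the house size, so no adjustment is needed.

P1 4; P3 12; P8 16; P6 5; P2 4; P5 5; P4 5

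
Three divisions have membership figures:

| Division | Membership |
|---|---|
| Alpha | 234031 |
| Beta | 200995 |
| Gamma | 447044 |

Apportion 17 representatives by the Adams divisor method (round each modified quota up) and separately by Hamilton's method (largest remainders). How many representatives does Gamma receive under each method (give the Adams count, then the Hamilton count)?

Adams: Alpha 5, Beta 4, Gamma 8.
Hamilton: Alpha 4, Beta 4, Gamma 9.
Gamma gets 8 under Adams and 9 under Hamilton.

8 and 9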